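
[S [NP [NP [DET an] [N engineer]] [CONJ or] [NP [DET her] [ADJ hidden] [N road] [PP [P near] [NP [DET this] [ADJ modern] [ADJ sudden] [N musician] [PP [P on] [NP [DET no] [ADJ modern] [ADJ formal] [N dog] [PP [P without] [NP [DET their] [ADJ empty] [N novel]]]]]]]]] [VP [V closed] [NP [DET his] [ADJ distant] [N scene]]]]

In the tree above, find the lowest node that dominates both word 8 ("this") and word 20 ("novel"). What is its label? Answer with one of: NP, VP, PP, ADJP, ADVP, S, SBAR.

NP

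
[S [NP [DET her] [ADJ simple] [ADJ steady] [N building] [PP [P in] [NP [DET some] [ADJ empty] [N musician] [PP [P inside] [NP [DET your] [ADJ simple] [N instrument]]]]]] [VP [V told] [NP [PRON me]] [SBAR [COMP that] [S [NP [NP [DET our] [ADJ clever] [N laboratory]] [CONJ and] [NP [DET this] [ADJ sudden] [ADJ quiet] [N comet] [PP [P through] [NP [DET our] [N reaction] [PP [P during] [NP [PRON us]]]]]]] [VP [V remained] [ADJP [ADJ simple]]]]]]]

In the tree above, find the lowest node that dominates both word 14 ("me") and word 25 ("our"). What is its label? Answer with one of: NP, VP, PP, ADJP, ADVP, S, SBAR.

VP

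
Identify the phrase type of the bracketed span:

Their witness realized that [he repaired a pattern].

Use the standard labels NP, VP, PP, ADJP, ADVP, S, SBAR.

S

The bracketed span "he repaired a pattern" is headed by "repaired", making it a clause (S).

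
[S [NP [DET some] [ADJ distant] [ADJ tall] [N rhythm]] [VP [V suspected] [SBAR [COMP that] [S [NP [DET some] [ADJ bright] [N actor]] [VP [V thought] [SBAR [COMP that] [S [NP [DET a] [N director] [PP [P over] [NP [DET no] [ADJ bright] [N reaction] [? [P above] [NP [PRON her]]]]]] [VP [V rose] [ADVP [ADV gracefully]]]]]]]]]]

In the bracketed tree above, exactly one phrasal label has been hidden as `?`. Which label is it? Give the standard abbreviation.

PP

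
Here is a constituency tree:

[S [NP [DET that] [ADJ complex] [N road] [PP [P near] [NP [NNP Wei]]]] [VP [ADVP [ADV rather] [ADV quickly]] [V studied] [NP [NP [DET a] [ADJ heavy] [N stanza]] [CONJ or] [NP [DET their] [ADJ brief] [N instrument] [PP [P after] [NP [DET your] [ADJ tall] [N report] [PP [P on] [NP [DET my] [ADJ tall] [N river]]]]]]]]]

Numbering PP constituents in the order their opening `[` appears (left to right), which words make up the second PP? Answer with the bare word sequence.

after your tall report on my tall river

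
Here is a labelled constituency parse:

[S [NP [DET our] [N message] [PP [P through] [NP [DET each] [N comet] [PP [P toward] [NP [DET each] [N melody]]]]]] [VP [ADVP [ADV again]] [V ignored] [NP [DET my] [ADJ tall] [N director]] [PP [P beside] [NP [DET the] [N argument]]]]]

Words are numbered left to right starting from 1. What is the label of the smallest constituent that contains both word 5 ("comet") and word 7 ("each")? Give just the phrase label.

NP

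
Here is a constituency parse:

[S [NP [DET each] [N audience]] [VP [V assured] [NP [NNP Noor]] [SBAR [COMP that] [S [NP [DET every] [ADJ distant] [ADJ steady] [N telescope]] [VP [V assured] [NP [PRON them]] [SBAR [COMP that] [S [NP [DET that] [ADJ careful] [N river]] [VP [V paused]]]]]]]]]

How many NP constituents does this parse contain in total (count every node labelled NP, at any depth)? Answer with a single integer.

Listing each NP by its span: [NP each audience]; [NP Noor]; [NP every distant steady telescope]; [NP them]; [NP that careful river] — that makes 5.

5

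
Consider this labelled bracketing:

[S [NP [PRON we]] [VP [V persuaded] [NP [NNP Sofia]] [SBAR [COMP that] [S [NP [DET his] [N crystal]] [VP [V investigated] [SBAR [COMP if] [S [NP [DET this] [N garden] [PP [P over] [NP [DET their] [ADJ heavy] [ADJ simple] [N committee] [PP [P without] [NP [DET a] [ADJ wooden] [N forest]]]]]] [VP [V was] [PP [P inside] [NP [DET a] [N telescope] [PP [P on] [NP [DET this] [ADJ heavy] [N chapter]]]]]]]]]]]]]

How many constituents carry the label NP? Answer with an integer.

Listing each NP by its span: [NP we]; [NP Sofia]; [NP his crystal]; [NP this garden over their heavy simple committee without a wooden forest]; [NP their heavy simple committee without a wooden forest]; [NP a wooden forest] … — that makes 8.

8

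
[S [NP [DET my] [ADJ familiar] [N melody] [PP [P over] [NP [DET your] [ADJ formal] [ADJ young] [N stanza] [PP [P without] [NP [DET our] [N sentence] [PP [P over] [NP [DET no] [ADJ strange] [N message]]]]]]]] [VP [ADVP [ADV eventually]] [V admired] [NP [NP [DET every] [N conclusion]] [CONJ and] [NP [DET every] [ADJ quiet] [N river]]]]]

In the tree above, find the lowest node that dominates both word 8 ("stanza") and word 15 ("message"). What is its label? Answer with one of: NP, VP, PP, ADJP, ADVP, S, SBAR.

NP

Both words fall inside [NP your formal young stanza without our sentence over no strange message] (words 5–15), and no smaller constituent contains them both. Label: NP.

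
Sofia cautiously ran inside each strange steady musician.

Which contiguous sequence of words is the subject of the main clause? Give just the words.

The subject of the main clause is the NP immediately before the verb "ran": "Sofia".

Sofia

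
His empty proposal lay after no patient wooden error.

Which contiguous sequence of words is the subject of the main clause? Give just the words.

his empty proposal

The subject of the main clause is the NP immediately before the verb "lay": "his empty proposal".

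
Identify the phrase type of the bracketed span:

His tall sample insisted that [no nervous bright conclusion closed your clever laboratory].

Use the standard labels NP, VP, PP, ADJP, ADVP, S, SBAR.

S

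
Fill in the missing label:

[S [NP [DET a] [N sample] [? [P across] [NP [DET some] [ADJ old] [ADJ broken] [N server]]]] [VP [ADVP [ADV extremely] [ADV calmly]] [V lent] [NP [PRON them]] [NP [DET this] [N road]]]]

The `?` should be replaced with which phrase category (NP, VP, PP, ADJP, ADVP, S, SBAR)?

PP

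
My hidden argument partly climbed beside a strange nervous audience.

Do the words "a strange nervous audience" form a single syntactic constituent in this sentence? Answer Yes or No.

Yes

These words form the whole noun phrase headed by "audience", so yes — one constituent.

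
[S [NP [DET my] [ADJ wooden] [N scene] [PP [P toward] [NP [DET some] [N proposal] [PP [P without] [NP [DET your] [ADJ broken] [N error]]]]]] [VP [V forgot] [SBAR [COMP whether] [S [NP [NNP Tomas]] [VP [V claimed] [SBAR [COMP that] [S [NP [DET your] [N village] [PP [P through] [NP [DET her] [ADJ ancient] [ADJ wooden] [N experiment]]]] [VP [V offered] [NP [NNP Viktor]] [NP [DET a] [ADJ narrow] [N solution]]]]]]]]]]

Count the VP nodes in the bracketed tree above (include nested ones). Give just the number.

3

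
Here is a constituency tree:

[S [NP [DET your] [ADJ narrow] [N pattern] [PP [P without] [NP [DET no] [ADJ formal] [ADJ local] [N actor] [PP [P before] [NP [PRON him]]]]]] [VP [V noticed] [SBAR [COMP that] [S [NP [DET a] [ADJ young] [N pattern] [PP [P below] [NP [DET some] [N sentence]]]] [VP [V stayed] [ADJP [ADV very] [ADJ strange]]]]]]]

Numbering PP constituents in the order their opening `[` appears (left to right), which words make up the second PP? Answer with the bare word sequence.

The PP opening brackets appear, in order, over: "without no formal local actor before him"; "before him"; "below some sentence". The second one spans "before him".

before him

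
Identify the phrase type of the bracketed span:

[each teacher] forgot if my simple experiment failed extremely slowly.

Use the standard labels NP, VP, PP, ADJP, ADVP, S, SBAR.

NP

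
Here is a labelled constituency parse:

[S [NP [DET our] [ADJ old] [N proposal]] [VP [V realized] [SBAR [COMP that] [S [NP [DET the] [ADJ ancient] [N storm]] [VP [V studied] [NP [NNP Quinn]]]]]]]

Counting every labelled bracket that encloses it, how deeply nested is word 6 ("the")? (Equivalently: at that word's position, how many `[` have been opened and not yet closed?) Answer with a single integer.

6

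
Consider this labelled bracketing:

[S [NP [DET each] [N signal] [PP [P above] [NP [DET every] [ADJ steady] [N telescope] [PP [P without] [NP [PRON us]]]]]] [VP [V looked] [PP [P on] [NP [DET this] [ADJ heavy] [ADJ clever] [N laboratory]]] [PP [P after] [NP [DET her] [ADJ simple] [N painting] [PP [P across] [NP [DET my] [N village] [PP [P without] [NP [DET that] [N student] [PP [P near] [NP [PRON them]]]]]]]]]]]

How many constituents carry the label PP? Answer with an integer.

Scanning left to right, an opening `[PP` appears at word positions 3, 7, 10, 15, 19, 22, 25 — 7 in total.

7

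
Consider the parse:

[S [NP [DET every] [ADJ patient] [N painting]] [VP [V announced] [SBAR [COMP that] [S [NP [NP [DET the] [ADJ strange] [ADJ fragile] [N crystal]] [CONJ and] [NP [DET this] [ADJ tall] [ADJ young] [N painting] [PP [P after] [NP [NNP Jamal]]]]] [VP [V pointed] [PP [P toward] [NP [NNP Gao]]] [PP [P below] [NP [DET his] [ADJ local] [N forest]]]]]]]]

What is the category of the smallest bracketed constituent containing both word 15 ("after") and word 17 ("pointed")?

Word 15 lies under S → VP → SBAR → S → NP → NP → PP → P; word 17 lies under S → VP → SBAR → S → VP → V. The lowest shared node is the S.

S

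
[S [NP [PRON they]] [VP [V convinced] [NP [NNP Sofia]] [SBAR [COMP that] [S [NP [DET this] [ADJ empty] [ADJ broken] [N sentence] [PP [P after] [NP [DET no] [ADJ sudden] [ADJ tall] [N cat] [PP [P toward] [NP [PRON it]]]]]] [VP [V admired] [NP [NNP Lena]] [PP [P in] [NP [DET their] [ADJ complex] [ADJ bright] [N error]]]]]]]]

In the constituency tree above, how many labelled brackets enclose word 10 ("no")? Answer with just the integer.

8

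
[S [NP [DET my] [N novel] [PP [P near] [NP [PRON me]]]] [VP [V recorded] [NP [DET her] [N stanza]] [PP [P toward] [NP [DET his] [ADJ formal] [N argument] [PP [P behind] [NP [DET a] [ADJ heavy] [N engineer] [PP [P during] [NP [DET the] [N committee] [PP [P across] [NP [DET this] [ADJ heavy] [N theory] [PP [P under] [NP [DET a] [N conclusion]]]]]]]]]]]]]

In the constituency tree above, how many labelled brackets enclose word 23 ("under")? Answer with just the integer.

Counting open brackets not yet closed at "under": [S [VP [PP [NP [PP [NP [PP [NP [PP [NP [PP [P = 12.

12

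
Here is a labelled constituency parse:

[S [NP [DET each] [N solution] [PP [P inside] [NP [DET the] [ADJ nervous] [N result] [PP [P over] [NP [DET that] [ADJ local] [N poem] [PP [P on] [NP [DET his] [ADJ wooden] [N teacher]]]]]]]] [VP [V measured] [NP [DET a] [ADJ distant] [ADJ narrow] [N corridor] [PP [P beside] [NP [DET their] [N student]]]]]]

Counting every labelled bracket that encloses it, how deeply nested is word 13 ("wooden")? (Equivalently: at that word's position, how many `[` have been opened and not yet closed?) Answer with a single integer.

9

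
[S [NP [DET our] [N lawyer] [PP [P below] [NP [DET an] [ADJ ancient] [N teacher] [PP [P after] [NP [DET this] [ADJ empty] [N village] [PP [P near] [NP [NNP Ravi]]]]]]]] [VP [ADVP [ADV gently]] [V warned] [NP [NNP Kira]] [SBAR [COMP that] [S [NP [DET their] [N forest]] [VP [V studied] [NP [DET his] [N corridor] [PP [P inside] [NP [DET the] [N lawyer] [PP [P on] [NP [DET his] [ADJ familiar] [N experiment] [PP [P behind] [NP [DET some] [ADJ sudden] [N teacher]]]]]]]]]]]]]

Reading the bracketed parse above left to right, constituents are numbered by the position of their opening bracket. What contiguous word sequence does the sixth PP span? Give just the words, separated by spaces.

behind some sudden teacher

Opening `[PP` markers occur at word positions 3, 7, 11, 22, 25, 29; the sixth of these opens the constituent [PP behind some sudden teacher].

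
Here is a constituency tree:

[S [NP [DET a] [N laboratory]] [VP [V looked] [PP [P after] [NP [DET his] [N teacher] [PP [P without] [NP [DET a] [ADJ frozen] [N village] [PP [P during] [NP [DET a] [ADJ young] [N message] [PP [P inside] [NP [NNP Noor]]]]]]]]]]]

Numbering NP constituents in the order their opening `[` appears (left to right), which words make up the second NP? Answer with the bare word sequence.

his teacher without a frozen village during a young message inside Noor

The NP opening brackets appear, in order, over: "a laboratory"; "his teacher without a frozen village during a young message inside Noor"; "a frozen village during a young message inside Noor"; "a young message inside Noor"; "Noor". The second one spans "his teacher without a frozen village during a young message inside Noor".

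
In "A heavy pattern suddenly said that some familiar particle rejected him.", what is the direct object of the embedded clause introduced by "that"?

Within the embedded clause introduced by "that", the direct object of "rejected" is "him".

him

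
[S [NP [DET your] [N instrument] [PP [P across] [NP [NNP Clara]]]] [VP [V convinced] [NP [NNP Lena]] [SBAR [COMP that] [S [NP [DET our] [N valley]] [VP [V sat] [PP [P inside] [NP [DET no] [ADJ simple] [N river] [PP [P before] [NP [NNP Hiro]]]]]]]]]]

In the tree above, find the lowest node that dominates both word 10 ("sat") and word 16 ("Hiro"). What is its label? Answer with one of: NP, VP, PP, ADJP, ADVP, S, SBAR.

VP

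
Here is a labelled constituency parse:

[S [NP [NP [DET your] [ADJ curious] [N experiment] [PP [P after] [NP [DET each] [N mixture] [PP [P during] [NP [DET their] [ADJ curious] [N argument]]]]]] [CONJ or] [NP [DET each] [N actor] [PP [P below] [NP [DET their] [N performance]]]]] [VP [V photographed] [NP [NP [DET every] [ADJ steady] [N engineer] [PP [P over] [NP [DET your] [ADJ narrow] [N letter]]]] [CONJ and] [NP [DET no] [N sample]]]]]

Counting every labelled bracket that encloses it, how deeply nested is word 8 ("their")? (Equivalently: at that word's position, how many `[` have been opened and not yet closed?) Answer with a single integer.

Counting open brackets not yet closed at "their": [S [NP [NP [PP [NP [PP [NP [DET = 8.

8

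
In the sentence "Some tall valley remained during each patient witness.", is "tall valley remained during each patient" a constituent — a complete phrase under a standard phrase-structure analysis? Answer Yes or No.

The sequence begins inside the noun phrase "some tall valley" and ends inside the verb phrase "remained during each patient witness"; it crosses a phrase boundary, so no single node in the tree spans exactly those words.

No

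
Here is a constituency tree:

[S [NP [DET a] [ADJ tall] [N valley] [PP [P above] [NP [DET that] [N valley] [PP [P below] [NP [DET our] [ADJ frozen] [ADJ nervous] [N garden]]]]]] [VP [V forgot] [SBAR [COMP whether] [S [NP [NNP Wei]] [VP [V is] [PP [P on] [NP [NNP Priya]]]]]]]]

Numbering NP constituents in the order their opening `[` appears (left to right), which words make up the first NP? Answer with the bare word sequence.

Opening `[NP` markers occur at word positions 1, 5, 8, 14, 17; the first of these opens the constituent [NP a tall valley above that valley below our frozen nervous garden].

a tall valley above that valley below our frozen nervous garden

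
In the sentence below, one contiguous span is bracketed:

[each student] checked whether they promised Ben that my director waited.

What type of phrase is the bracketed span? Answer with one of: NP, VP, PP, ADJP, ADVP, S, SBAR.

NP

The span is built around the noun "student" — a noun phrase (NP).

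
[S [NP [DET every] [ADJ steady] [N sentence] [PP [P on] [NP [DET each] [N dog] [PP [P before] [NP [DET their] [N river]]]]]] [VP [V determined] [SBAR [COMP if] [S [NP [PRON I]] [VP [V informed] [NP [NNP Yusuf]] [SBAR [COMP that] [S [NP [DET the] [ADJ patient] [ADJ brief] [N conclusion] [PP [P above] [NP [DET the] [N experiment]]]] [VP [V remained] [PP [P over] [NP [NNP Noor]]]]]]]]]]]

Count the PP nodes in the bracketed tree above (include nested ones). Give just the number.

4

The PP constituents are: [PP on each dog before their river]; [PP before their river]; [PP above the experiment]; [PP over Noor]. Total: 4.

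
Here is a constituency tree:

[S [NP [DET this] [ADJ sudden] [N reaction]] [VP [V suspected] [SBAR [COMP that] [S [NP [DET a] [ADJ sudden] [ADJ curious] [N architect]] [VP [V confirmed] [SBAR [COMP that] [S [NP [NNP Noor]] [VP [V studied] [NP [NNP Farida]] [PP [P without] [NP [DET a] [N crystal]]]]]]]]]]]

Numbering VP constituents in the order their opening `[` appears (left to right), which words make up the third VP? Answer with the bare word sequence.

In left-to-right order the VP constituents are "suspected that a sudden curious architect confirmed that Noor studied Farida without a crystal"; "confirmed that Noor studied Farida without a crystal"; "studied Farida without a crystal". Number 3 is "studied Farida without a crystal".

studied Farida without a crystal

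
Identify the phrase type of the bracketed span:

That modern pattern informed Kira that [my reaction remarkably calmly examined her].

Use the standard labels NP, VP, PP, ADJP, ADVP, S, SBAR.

The bracketed span "my reaction remarkably calmly examined her" is headed by "examined", making it a clause (S).

S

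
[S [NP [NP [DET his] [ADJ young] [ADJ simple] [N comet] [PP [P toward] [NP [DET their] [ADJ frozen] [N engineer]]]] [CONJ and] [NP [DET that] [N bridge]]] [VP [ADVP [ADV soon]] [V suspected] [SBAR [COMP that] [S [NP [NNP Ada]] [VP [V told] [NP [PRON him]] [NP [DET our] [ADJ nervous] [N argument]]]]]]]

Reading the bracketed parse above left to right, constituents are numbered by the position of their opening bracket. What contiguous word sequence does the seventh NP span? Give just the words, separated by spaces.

our nervous argument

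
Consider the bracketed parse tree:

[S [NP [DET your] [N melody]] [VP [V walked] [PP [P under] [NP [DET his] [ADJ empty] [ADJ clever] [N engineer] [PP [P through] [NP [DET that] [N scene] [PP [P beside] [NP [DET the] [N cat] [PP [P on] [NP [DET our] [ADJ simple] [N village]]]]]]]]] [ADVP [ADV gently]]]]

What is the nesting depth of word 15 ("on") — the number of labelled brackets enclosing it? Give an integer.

The word sits inside P, which is inside PP, inside NP, inside PP, inside NP, inside PP, inside NP, inside PP, inside VP, inside S — 10 brackets in all.

10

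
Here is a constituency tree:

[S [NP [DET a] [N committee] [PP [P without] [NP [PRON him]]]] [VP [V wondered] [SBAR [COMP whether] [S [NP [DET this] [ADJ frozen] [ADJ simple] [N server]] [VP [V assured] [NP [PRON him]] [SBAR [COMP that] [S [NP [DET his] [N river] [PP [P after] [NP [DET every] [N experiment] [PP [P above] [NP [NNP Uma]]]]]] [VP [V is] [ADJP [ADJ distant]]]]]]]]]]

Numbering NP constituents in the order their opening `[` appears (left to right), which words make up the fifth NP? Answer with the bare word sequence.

his river after every experiment above Uma

In left-to-right order the NP constituents are "a committee without him"; "him"; "this frozen simple server"; "him"; "his river after every experiment above Uma"; "every experiment above Uma"; "Uma". Number 5 is "his river after every experiment above Uma".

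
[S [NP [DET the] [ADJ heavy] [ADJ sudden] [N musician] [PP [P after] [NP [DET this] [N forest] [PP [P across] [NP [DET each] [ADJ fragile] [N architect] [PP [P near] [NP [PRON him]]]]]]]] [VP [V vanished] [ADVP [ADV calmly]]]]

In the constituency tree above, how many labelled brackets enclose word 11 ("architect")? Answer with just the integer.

Path from the root down to the word: S → NP → PP → NP → PP → NP → N. That is 7 enclosing brackets.

7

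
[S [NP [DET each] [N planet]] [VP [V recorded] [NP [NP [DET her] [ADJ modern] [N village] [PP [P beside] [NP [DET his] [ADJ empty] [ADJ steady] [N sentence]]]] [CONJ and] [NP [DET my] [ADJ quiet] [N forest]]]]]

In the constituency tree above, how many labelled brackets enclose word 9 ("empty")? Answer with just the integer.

7

The word sits inside ADJ, which is inside NP, inside PP, inside NP, inside NP, inside VP, inside S — 7 brackets in all.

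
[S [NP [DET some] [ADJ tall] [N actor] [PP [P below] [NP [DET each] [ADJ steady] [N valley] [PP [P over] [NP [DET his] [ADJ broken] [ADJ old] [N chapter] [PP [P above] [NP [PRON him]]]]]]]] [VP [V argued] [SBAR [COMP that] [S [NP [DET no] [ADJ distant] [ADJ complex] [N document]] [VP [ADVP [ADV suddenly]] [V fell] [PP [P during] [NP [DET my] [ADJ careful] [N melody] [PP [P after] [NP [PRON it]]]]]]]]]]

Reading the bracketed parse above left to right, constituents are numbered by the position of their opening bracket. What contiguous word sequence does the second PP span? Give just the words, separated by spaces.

over his broken old chapter above him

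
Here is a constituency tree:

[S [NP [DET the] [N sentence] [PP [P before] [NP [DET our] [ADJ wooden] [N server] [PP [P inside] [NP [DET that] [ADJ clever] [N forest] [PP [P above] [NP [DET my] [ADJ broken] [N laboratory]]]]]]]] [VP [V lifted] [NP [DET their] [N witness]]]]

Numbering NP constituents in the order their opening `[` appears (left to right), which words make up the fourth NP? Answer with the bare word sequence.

my broken laboratory

The NP opening brackets appear, in order, over: "the sentence before our wooden server inside that clever forest above my broken laboratory"; "our wooden server inside that clever forest above my broken laboratory"; "that clever forest above my broken laboratory"; "my broken laboratory"; "their witness". The fourth one spans "my broken laboratory".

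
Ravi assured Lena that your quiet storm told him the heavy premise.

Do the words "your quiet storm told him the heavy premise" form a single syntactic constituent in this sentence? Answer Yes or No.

These words form the whole clause headed by "told", so yes — one constituent.

Yes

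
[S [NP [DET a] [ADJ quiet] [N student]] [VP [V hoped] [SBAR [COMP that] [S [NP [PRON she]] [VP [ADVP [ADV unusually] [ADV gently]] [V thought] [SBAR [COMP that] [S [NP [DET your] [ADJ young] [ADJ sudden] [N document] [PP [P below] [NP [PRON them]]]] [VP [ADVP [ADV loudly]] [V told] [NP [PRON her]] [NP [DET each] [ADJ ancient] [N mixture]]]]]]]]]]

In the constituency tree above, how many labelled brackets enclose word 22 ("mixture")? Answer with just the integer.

10

The word sits inside N, which is inside NP, inside VP, inside S, inside SBAR, inside VP, inside S, inside SBAR, inside VP, inside S — 10 brackets in all.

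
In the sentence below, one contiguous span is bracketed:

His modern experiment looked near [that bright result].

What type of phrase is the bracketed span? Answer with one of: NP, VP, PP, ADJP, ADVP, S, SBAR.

NP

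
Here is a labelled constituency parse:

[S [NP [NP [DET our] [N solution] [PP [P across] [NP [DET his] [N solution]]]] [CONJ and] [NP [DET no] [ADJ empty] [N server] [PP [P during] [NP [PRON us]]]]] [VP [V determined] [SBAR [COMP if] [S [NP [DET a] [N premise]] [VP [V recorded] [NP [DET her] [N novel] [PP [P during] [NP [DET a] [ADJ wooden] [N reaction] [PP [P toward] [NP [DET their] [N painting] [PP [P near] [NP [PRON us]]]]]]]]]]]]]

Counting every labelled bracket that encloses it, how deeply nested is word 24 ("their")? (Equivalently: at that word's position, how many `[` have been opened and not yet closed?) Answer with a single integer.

11

Counting open brackets not yet closed at "their": [S [VP [SBAR [S [VP [NP [PP [NP [PP [NP [DET = 11.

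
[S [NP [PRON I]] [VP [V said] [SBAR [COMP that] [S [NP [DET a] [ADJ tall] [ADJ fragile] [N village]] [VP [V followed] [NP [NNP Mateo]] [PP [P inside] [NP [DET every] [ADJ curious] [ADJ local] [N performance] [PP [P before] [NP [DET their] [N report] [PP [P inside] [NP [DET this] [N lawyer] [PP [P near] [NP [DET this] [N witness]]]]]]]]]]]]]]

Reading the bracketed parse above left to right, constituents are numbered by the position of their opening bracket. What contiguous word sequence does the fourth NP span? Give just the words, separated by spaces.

every curious local performance before their report inside this lawyer near this witness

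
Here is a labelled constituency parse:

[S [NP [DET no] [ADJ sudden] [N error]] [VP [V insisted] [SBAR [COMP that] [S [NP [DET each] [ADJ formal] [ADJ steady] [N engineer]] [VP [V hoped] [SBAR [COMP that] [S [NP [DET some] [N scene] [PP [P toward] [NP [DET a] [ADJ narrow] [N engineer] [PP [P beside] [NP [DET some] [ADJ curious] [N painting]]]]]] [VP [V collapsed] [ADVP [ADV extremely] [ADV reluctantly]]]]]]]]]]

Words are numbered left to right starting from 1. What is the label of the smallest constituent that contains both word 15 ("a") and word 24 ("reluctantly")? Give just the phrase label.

S

Both words fall inside [S some scene toward a narrow engineer beside some curious painting collapsed extremely reluctantly] (words 12–24), and no smaller constituent contains them both. Label: S.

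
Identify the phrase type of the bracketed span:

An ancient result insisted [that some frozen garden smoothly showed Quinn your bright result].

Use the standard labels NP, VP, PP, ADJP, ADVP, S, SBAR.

The bracketed span "that some frozen garden smoothly showed Quinn your bright result" is headed by "that", making it a subordinate clause (SBAR).

SBAR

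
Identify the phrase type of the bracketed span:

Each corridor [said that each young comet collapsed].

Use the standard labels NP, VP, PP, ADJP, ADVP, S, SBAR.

The bracketed span "said that each young comet collapsed" is headed by "said", making it a verb phrase (VP).

VP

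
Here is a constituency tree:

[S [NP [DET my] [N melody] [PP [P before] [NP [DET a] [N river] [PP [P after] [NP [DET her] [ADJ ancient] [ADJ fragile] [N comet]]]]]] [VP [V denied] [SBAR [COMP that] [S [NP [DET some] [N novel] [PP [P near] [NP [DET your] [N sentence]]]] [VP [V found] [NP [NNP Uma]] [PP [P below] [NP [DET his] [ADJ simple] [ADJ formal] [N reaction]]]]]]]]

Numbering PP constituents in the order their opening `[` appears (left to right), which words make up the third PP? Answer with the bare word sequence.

Opening `[PP` markers occur at word positions 3, 6, 15, 20; the third of these opens the constituent [PP near your sentence].

near your sentence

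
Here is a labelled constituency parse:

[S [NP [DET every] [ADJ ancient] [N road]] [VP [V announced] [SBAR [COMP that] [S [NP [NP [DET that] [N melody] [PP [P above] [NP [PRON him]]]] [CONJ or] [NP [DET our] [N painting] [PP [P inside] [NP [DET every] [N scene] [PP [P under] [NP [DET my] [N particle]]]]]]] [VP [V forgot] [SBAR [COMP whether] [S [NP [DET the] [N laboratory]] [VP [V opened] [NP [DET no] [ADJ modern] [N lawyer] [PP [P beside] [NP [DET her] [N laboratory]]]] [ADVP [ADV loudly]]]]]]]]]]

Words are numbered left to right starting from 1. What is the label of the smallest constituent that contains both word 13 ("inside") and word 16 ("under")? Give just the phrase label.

Word 13 lies under S → VP → SBAR → S → NP → NP → PP → P; word 16 lies under S → VP → SBAR → S → NP → NP → PP → NP → PP → P. The lowest shared node is the PP.

PP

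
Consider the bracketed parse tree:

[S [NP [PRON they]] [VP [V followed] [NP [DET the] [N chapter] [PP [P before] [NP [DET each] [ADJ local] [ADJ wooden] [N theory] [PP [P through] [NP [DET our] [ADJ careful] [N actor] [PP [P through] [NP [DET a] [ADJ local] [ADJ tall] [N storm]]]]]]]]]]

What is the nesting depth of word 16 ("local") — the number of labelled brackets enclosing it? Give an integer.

10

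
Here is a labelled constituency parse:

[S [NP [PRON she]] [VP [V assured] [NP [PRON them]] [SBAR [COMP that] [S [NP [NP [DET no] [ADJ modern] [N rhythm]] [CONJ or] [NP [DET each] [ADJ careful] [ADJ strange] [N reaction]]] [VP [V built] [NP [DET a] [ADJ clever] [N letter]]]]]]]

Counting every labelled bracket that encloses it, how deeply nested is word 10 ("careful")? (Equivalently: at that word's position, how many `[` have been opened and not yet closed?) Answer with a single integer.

The word sits inside ADJ, which is inside NP, inside NP, inside S, inside SBAR, inside VP, inside S — 7 brackets in all.

7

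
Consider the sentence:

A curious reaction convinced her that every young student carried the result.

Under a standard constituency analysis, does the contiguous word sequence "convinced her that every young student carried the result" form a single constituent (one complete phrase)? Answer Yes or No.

Yes

"convinced her that every young student carried the result" is exactly the verb phrase [VP convinced her that every young student carried the result], a complete constituent.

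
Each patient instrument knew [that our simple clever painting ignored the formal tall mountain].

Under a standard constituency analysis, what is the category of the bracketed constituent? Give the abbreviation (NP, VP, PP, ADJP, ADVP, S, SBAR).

SBAR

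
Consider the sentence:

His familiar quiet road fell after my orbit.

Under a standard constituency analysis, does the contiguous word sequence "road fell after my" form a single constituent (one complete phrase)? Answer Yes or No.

The smallest constituent containing the whole sequence is the clause [S his familiar quiet road fell after my orbit], but the sequence is only part of it — it straddles the boundary between noun phrase "his familiar quiet road" and verb phrase "fell after my orbit".

No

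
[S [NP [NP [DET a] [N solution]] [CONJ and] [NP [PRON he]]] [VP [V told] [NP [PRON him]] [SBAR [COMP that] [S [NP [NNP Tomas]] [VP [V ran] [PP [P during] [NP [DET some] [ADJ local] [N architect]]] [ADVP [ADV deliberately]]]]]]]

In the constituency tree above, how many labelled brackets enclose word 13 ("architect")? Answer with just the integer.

8

Path from the root down to the word: S → VP → SBAR → S → VP → PP → NP → N. That is 8 enclosing brackets.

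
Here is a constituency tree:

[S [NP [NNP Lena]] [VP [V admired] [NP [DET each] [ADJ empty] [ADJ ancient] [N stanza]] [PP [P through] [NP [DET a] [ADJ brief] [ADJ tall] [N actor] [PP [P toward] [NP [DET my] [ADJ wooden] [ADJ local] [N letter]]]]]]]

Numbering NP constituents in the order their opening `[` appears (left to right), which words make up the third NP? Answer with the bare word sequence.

a brief tall actor toward my wooden local letter

Opening `[NP` markers occur at word positions 1, 3, 8, 13; the third of these opens the constituent [NP a brief tall actor toward my wooden local letter].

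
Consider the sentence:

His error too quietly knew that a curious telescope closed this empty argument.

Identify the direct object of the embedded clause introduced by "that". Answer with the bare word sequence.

The verb of the embedded clause introduced by "that" is "closed"; its direct object is the NP "this empty argument".

this empty argument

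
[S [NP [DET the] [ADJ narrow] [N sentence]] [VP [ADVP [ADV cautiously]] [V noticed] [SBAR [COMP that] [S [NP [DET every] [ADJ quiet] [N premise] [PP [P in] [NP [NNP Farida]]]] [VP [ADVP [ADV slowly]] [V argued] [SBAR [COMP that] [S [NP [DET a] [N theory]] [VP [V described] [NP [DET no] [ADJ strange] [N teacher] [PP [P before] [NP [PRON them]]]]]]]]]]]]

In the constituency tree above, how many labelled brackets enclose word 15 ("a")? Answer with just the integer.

9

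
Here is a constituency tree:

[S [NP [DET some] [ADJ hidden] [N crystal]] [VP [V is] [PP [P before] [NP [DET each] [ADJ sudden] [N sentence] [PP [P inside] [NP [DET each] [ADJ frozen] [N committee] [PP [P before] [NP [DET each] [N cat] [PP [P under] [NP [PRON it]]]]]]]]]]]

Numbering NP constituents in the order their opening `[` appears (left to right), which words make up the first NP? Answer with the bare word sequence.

some hidden crystal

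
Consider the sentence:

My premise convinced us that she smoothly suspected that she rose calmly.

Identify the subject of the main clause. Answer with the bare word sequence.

In the main clause the verb is "convinced"; the NP preceding it, "my premise", is the subject.

my premise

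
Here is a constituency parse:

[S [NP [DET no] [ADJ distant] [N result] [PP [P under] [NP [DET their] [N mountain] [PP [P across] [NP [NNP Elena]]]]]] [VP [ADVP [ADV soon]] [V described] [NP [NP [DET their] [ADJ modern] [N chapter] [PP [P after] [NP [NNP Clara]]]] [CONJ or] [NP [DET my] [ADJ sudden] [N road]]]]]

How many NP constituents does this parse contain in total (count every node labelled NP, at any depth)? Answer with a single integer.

7

Listing each NP by its span: [NP no distant result under their mountain across Elena]; [NP their mountain across Elena]; [NP Elena]; [NP their modern chapter after Clara or my sudden road]; [NP their modern chapter after Clara]; [NP Clara] … — that makes 7.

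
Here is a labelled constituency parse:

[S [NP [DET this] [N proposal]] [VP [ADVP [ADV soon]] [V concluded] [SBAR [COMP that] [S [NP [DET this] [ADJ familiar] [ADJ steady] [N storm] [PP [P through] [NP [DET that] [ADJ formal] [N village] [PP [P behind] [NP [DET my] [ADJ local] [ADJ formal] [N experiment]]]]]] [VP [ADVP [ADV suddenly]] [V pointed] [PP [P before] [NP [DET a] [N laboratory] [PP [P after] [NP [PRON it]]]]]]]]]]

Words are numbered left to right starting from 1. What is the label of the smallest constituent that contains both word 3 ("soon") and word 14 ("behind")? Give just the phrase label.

VP

Both words fall inside [VP soon concluded that this familiar steady storm through that formal village behind my local formal experiment suddenly pointed before a laboratory after it] (words 3–25), and no smaller constituent contains them both. Label: VP.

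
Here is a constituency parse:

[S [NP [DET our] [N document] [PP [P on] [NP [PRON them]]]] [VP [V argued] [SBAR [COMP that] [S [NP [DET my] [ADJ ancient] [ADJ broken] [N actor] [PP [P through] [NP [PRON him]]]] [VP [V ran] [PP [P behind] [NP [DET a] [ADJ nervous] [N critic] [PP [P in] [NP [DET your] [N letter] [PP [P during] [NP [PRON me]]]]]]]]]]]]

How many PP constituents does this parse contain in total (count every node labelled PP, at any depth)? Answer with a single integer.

Scanning left to right, an opening `[PP` appears at word positions 3, 11, 14, 18, 21 — 5 in total.

5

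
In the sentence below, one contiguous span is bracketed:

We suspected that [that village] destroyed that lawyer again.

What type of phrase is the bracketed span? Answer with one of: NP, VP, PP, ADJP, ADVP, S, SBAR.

The bracketed span "that village" is headed by "village", making it a noun phrase (NP).

NP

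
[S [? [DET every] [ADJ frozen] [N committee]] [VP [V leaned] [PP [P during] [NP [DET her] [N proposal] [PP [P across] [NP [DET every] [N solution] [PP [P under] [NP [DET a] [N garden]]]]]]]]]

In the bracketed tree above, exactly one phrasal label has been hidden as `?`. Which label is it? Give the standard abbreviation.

Looking at what the `?` directly dominates — DET 'every', ADJ 'frozen', N 'committee' — this is a noun phrase (NP).

NP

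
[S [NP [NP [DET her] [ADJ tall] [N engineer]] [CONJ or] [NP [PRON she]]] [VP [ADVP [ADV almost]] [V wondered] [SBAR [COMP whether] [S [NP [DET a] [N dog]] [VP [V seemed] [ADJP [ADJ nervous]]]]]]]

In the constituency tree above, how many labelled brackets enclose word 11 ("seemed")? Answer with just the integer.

Counting open brackets not yet closed at "seemed": [S [VP [SBAR [S [VP [V = 6.

6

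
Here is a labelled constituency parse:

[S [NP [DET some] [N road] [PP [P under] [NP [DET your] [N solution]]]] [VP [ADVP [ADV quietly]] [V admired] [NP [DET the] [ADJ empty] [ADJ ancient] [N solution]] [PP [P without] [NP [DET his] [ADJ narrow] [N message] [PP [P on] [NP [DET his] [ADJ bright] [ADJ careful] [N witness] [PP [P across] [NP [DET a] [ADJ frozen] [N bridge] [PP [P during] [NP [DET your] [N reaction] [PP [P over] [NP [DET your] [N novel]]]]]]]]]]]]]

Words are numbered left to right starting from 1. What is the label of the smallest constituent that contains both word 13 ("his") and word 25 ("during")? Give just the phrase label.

NP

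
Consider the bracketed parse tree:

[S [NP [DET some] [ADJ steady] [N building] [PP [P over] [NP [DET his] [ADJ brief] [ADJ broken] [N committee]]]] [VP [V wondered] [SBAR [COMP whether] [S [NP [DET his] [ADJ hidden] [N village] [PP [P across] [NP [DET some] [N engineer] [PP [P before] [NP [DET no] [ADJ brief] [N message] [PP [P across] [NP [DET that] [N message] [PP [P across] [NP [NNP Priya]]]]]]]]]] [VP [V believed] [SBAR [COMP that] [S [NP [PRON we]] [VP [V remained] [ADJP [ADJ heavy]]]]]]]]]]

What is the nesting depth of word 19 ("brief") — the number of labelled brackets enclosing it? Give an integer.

10

The word sits inside ADJ, which is inside NP, inside PP, inside NP, inside PP, inside NP, inside S, inside SBAR, inside VP, inside S — 10 brackets in all.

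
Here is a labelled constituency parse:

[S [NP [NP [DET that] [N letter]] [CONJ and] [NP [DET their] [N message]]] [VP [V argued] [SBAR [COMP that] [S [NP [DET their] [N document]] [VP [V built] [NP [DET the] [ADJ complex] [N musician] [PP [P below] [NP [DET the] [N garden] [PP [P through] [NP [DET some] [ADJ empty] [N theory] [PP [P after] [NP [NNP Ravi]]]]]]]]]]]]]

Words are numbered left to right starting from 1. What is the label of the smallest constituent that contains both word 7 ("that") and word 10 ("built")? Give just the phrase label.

SBAR

Both words fall inside [SBAR that their document built the complex musician below the garden through some empty theory after Ravi] (words 7–22), and no smaller constituent contains them both. Label: SBAR.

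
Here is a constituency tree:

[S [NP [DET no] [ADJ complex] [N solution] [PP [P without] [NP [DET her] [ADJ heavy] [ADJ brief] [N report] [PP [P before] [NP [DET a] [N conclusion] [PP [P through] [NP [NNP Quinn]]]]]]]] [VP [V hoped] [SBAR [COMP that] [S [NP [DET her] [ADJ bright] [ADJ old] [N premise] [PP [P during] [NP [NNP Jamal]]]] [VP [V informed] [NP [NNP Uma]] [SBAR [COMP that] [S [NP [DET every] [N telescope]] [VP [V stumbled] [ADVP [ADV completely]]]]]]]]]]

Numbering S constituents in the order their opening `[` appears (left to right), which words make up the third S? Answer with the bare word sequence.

every telescope stumbled completely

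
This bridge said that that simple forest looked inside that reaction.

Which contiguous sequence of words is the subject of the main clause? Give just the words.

"this bridge" is the NP that combines with the VP headed by "said" to form the main clause — the subject.

this bridge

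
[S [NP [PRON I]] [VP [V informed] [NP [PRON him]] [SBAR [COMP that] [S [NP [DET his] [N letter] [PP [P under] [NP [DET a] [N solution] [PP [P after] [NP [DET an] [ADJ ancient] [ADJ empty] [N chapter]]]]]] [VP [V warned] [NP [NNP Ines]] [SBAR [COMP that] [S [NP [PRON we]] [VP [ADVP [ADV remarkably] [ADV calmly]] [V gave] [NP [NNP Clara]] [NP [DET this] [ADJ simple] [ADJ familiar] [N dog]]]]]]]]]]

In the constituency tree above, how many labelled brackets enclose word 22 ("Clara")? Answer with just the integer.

10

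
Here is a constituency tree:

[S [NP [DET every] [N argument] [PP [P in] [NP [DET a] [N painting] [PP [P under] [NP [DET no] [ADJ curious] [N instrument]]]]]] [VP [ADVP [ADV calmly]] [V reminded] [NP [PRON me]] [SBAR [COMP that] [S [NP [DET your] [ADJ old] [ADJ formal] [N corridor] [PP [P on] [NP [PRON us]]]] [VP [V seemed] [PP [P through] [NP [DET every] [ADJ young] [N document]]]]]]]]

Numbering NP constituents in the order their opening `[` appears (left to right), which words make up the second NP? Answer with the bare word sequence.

The NP opening brackets appear, in order, over: "every argument in a painting under no curious instrument"; "a painting under no curious instrument"; "no curious instrument"; "me"; "your old formal corridor on us"; "us"; "every young document". The second one spans "a painting under no curious instrument".

a painting under no curious instrument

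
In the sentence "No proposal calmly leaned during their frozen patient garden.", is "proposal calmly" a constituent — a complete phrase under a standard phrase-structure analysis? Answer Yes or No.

No

The smallest constituent containing the whole sequence is the clause [S no proposal calmly leaned during their frozen patient garden], but the sequence is only part of it — it straddles the boundary between noun phrase "no proposal" and verb phrase "calmly leaned during their frozen patient garden".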